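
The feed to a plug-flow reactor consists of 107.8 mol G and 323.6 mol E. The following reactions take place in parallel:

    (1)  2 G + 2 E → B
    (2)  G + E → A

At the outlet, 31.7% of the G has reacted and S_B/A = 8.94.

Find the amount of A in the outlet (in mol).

1.81 mol

Conversion of G: G consumed = 0.317 × 107.8 = 34.17 mol = 2ξ₁ + 1ξ₂.
Selectivity: 1ξ₁ / (1ξ₂) = 8.94 → ξ₁ = 8.94 ξ₂.
Substitute: (2·8.94 + 1) ξ₂ = 34.17 → ξ₂ = 1.81 mol, ξ₁ = 16.18 mol.
Outlet amounts (n = n₀ + Σ ν·ξ):
  G: 107.8 − 2(16.18) − 1(1.81) = 73.63
  E: 323.6 − 2(16.18) − 1(1.81) = 289.4
  B: 0 + 1(16.18) = 16.18
  A: 0 + 1(1.81) = 1.81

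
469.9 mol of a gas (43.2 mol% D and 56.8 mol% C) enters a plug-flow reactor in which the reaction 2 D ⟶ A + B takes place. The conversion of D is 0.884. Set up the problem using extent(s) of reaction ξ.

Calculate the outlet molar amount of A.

89.7 mol

D reacted = 0.884 × 203 = 179.4 mol; ν_D = −2, so ξ = 179.4/2 = 89.72 mol.
Outlet amounts (n = n₀ + ν ξ):
  D: 203 − 2(89.72) = 23.55
  A: 0 + 1(89.72) = 89.72
  B: 0 + 1(89.72) = 89.72
  C: 266.9 (inert)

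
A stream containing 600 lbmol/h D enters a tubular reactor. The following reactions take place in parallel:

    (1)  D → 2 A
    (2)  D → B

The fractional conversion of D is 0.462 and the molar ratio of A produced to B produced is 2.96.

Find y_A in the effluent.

0.432

Conversion of D: D consumed = 0.462 × 600 = 277.2 lbmol/h = 1ξ₁ + 1ξ₂.
Selectivity: 2ξ₁ / (1ξ₂) = 2.96 → ξ₁ = 1.48 ξ₂.
Substitute: (1·1.48 + 1) ξ₂ = 277.2 → ξ₂ = 111.8 lbmol/h, ξ₁ = 165.4 lbmol/h.
Outlet amounts (n = n₀ + Σ ν·ξ):
  D: 600 − 1(165.4) − 1(111.8) = 322.8
  A: 0 + 2(165.4) = 330.9
  B: 0 + 1(111.8) = 111.8
Total out = 765.4 lbmol/h; y_A = 330.9 / 765.4 = 0.4322.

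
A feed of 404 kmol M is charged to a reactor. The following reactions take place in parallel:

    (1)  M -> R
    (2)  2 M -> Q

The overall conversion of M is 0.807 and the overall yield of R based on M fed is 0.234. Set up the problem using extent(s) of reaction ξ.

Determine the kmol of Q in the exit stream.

Yield of R: 1ξ₁ / 404 = 0.234 → ξ₁ = 94.54 kmol.
Conversion of M: 1ξ₁ + 2ξ₂ = 0.807 × 404 = 326 → ξ₂ = 115.7 kmol.
Outlet amounts (n = n₀ + Σ ν·ξ):
  M: 404 − 1(94.54) − 2(115.7) = 77.97
  R: 0 + 1(94.54) = 94.54
  Q: 0 + 1(115.7) = 115.7

116 kmol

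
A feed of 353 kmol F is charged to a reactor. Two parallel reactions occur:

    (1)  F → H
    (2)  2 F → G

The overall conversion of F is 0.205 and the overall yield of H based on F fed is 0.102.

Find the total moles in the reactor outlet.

Yield of H: 1ξ₁ / 353 = 0.102 → ξ₁ = 36.01 kmol.
Conversion of F: 1ξ₁ + 2ξ₂ = 0.205 × 353 = 72.36 → ξ₂ = 18.18 kmol.
Outlet amounts (n = n₀ + Σ ν·ξ):
  F: 353 − 1(36.01) − 2(18.18) = 280.6
  H: 0 + 1(36.01) = 36.01
  G: 0 + 1(18.18) = 18.18
Total out = 280.6 + 36.01 + 18.18 = 334.8 kmol.

335 kmol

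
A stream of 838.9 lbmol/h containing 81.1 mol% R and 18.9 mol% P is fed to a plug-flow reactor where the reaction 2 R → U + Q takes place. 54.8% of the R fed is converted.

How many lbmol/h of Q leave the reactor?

R reacted = 0.548 × 680.3 = 372.8 lbmol/h; ν_R = −2, so ξ = 372.8/2 = 186.4 lbmol/h.
Outlet amounts (n = n₀ + ν ξ):
  R: 680.3 − 2(186.4) = 307.5
  U: 0 + 1(186.4) = 186.4
  Q: 0 + 1(186.4) = 186.4
  P: 158.6 (inert)

186 lbmol/h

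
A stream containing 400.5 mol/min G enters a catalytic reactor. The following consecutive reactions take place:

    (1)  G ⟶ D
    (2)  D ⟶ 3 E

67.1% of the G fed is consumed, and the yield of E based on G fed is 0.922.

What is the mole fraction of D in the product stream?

Conversion of G: G consumed = 1ξ₁ = 0.671 × 400.5 → ξ₁ = 268.7 mol/min.
Yield of E: 3ξ₂ / 400.5 = 0.922 → ξ₂ = 123.1 mol/min.
Outlet amounts (n = n₀ + Σ ν·ξ):
  G: 400.5 − 1(268.7) = 131.8
  D: 0 + 1(268.7) − 1(123.1) = 145.6
  E: 0 + 3(123.1) = 369.3
Total out = 646.7 mol/min; y_D = 145.6 / 646.7 = 0.2252.

0.225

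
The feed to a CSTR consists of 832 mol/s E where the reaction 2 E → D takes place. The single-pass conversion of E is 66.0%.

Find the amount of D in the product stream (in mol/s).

275 mol/s

E reacted = 0.66 × 832 = 549.1 mol/s; ν_E = −2, so ξ = 549.1/2 = 274.6 mol/s.
Outlet amounts (n = n₀ + ν ξ):
  E: 832 − 2(274.6) = 282.9
  D: 0 + 1(274.6) = 274.6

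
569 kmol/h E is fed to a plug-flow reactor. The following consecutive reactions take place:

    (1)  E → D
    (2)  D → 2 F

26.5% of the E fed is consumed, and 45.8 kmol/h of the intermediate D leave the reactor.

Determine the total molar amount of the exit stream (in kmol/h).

674 kmol/h

Conversion of E: E consumed = 1ξ₁ = 0.265 × 569 → ξ₁ = 150.8 kmol/h.
D balance: n_D = 0 + 1ξ₁ − 1ξ₂ = 45.8 → ξ₂ = (1·150.8 − 45.8)/1 = 105 kmol/h.
Outlet amounts (n = n₀ + Σ ν·ξ):
  E: 569 − 1(150.8) = 418.2
  D: 0 + 1(150.8) − 1(105) = 45.8
  F: 0 + 2(105) = 210
Total out = 418.2 + 45.8 + 210 = 674 kmol/h.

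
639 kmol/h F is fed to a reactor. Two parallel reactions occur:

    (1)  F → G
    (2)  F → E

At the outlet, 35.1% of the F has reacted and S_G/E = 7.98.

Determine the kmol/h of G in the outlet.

199 kmol/h

Conversion of F: F consumed = 0.351 × 639 = 224.3 kmol/h = 1ξ₁ + 1ξ₂.
Selectivity: 1ξ₁ / (1ξ₂) = 7.98 → ξ₁ = 7.98 ξ₂.
Substitute: (1·7.98 + 1) ξ₂ = 224.3 → ξ₂ = 24.98 kmol/h, ξ₁ = 199.3 kmol/h.
Outlet amounts (n = n₀ + Σ ν·ξ):
  F: 639 − 1(199.3) − 1(24.98) = 414.7
  G: 0 + 1(199.3) = 199.3
  E: 0 + 1(24.98) = 24.98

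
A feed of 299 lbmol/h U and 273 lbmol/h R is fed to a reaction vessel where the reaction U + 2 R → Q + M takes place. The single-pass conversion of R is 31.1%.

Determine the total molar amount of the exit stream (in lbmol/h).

R reacted = 0.311 × 273 = 84.9 lbmol/h; ν_R = −2, so ξ = 84.9/2 = 42.45 lbmol/h.
Outlet amounts (n = n₀ + ν ξ):
  U: 299 − 1(42.45) = 256.5
  R: 273 − 2(42.45) = 188.1
  Q: 0 + 1(42.45) = 42.45
  M: 0 + 1(42.45) = 42.45
Total out = 256.5 + 188.1 + 42.45 + 42.45 = 529.5 lbmol/h.

530 lbmol/h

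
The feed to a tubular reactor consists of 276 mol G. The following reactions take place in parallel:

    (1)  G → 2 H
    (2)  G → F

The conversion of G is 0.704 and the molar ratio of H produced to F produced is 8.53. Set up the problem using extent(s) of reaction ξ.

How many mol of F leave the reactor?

Conversion of G: G consumed = 0.704 × 276 = 194.3 mol = 1ξ₁ + 1ξ₂.
Selectivity: 2ξ₁ / (1ξ₂) = 8.53 → ξ₁ = 4.265 ξ₂.
Substitute: (1·4.265 + 1) ξ₂ = 194.3 → ξ₂ = 36.9 mol, ξ₁ = 157.4 mol.
Outlet amounts (n = n₀ + Σ ν·ξ):
  G: 276 − 1(157.4) − 1(36.9) = 81.7
  H: 0 + 2(157.4) = 314.8
  F: 0 + 1(36.9) = 36.9

36.9 mol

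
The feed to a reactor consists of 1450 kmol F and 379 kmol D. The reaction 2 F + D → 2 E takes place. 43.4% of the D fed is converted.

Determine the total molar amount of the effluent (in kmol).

D reacted = 0.434 × 379 = 164.5 kmol; ν_D = −1, so ξ = 164.5/1 = 164.5 kmol.
Outlet amounts (n = n₀ + ν ξ):
  F: 1450 − 2(164.5) = 1121
  D: 379 − 1(164.5) = 214.5
  E: 0 + 2(164.5) = 329
Total out = 1121 + 214.5 + 329 = 1665 kmol.

1660 kmol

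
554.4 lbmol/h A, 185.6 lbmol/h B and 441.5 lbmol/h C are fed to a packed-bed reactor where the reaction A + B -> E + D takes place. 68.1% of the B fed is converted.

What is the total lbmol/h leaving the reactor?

B reacted = 0.681 × 185.6 = 126.4 lbmol/h; ν_B = −1, so ξ = 126.4/1 = 126.4 lbmol/h.
Outlet amounts (n = n₀ + ν ξ):
  A: 554.4 − 1(126.4) = 428
  B: 185.6 − 1(126.4) = 59.21
  E: 0 + 1(126.4) = 126.4
  D: 0 + 1(126.4) = 126.4
  C: 441.5 (inert)
Total out = 428 + 59.21 + 126.4 + 126.4 + 441.5 = 1182 lbmol/h.

1180 lbmol/h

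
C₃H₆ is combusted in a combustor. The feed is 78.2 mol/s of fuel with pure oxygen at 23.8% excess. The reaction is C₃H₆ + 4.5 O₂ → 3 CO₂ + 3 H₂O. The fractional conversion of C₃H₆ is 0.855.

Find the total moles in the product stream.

Stoichiometric O₂ = 4.5 × 78.2 = 351.9 mol/s; O₂ fed = 351.9 × 1.238 = 435.7 mol/s.
Fuel reacted = 0.855 × 78.2 → ξ = 66.86 mol/s.
Outlet (n = n₀ + ν ξ):
  C₃H₆: 78.2 − 1(66.86) = 11.34
  O₂: 435.7 − 4.5(66.86) = 134.8
  CO₂: 0 + 3(66.86) = 200.6
  H₂O: 0 + 3(66.86) = 200.6
Total out = 11.34 + 134.8 + 200.6 + 200.6 = 547.3 mol/s.

547 mol/s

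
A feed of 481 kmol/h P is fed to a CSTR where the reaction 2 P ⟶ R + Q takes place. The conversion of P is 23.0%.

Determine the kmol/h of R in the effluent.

55.3 kmol/h

P reacted = 0.23 × 481 = 110.6 kmol/h; ν_P = −2, so ξ = 110.6/2 = 55.32 kmol/h.
Outlet amounts (n = n₀ + ν ξ):
  P: 481 − 2(55.32) = 370.4
  R: 0 + 1(55.32) = 55.32
  Q: 0 + 1(55.32) = 55.32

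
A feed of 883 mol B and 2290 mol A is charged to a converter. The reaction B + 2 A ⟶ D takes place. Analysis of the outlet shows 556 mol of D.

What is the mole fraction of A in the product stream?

0.572

For D: n = n₀ + 1ξ → 556 = 0 + 1ξ, giving ξ = 556 mol.
Outlet amounts (n = n₀ + ν ξ):
  B: 883 − 1(556) = 327
  A: 2290 − 2(556) = 1178
  D: 0 + 1(556) = 556
Total out = 2061 mol; y_A = 1178 / 2061 = 0.5716.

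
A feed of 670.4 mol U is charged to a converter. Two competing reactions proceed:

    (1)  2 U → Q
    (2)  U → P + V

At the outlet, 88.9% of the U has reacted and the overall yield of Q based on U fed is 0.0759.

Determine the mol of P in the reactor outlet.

Yield of Q: 1ξ₁ / 670.4 = 0.0759 → ξ₁ = 50.88 mol.
Conversion of U: 2ξ₁ + 1ξ₂ = 0.889 × 670.4 = 596 → ξ₂ = 494.2 mol.
Outlet amounts (n = n₀ + Σ ν·ξ):
  U: 670.4 − 2(50.88) − 1(494.2) = 74.41
  Q: 0 + 1(50.88) = 50.88
  P: 0 + 1(494.2) = 494.2
  V: 0 + 1(494.2) = 494.2

494 mol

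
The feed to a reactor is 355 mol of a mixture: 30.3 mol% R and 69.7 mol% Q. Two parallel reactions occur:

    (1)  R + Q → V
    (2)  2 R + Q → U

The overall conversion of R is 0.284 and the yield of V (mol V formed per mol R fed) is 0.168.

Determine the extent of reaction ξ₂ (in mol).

Yield of V: 1ξ₁ / 107.6 = 0.168 → ξ₁ = 18.07 mol.
Conversion of R: 1ξ₁ + 2ξ₂ = 0.284 × 107.6 = 30.55 → ξ₂ = 6.239 mol.
Outlet amounts (n = n₀ + Σ ν·ξ):
  R: 107.6 − 1(18.07) − 2(6.239) = 77.02
  Q: 247.4 − 1(18.07) − 1(6.239) = 223.1
  V: 0 + 1(18.07) = 18.07
  U: 0 + 1(6.239) = 6.239

ξ₂ = 6.24 mol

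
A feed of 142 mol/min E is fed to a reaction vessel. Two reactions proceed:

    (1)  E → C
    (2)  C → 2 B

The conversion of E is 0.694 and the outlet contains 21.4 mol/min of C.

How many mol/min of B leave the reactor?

Conversion of E: E consumed = 1ξ₁ = 0.694 × 142 → ξ₁ = 98.55 mol/min.
C balance: n_C = 0 + 1ξ₁ − 1ξ₂ = 21.4 → ξ₂ = (1·98.55 − 21.4)/1 = 77.15 mol/min.
Outlet amounts (n = n₀ + Σ ν·ξ):
  E: 142 − 1(98.55) = 43.45
  C: 0 + 1(98.55) − 1(77.15) = 21.4
  B: 0 + 2(77.15) = 154.3

154 mol/min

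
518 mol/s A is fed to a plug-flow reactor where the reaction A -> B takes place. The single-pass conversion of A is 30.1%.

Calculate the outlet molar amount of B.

156 mol/s

A reacted = 0.301 × 518 = 155.9 mol/s; ν_A = −1, so ξ = 155.9/1 = 155.9 mol/s.
Outlet amounts (n = n₀ + ν ξ):
  A: 518 − 1(155.9) = 362.1
  B: 0 + 1(155.9) = 155.9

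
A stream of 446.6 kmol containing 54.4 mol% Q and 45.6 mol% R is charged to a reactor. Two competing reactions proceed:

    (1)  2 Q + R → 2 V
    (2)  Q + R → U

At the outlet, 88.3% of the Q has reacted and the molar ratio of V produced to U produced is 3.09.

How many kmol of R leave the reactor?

70.2 kmol

Conversion of Q: Q consumed = 0.883 × 243 = 214.5 kmol = 2ξ₁ + 1ξ₂.
Selectivity: 2ξ₁ / (1ξ₂) = 3.09 → ξ₁ = 1.545 ξ₂.
Substitute: (2·1.545 + 1) ξ₂ = 214.5 → ξ₂ = 52.45 kmol, ξ₁ = 81.04 kmol.
Outlet amounts (n = n₀ + Σ ν·ξ):
  Q: 243 − 2(81.04) − 1(52.45) = 28.43
  R: 203.6 − 1(81.04) − 1(52.45) = 70.16
  V: 0 + 2(81.04) = 162.1
  U: 0 + 1(52.45) = 52.45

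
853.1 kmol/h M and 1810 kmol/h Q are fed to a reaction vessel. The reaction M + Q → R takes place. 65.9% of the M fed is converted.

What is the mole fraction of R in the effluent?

0.268

M reacted = 0.659 × 853.1 = 562.2 kmol/h; ν_M = −1, so ξ = 562.2/1 = 562.2 kmol/h.
Outlet amounts (n = n₀ + ν ξ):
  M: 853.1 − 1(562.2) = 290.9
  Q: 1810 − 1(562.2) = 1248
  R: 0 + 1(562.2) = 562.2
Total out = 2101 kmol/h; y_R = 562.2 / 2101 = 0.2676.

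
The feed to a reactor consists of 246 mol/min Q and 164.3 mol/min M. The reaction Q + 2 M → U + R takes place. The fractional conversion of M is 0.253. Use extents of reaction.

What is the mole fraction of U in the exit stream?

M reacted = 0.253 × 164.3 = 41.57 mol/min; ν_M = −2, so ξ = 41.57/2 = 20.78 mol/min.
Outlet amounts (n = n₀ + ν ξ):
  Q: 246 − 1(20.78) = 225.2
  M: 164.3 − 2(20.78) = 122.7
  U: 0 + 1(20.78) = 20.78
  R: 0 + 1(20.78) = 20.78
Total out = 389.5 mol/min; y_U = 20.78 / 389.5 = 0.05336.

0.0534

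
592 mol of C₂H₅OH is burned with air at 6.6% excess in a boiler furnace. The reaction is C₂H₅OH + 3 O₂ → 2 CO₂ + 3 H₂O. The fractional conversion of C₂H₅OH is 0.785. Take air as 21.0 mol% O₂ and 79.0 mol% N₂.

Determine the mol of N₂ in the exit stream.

7120 mol

Stoichiometric O₂ = 3 × 592 = 1776 mol; O₂ fed = 1776 × 1.066 = 1893 mol.
N₂ fed = 1893 × 79/21 = 7122 mol.
Fuel reacted = 0.785 × 592 → ξ = 464.7 mol.
Outlet (n = n₀ + ν ξ):
  C₂H₅OH: 592 − 1(464.7) = 127.3
  O₂: 1893 − 3(464.7) = 499.1
  N₂: 7122 (inert)
  CO₂: 0 + 2(464.7) = 929.4
  H₂O: 0 + 3(464.7) = 1394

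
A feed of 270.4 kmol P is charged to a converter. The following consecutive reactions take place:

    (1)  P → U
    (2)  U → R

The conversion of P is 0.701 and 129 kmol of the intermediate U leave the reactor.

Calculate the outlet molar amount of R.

Conversion of P: P consumed = 1ξ₁ = 0.701 × 270.4 → ξ₁ = 189.6 kmol.
U balance: n_U = 0 + 1ξ₁ − 1ξ₂ = 129 → ξ₂ = (1·189.6 − 129)/1 = 60.55 kmol.
Outlet amounts (n = n₀ + Σ ν·ξ):
  P: 270.4 − 1(189.6) = 80.85
  U: 0 + 1(189.6) − 1(60.55) = 129
  R: 0 + 1(60.55) = 60.55

60.6 kmol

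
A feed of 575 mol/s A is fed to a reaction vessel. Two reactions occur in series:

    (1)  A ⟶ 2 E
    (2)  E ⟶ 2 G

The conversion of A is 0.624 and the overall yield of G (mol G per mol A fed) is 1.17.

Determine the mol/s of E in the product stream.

381 mol/s

Conversion of A: A consumed = 1ξ₁ = 0.624 × 575 → ξ₁ = 358.8 mol/s.
Yield of G: 2ξ₂ / 575 = 1.17 → ξ₂ = 336.4 mol/s.
Outlet amounts (n = n₀ + Σ ν·ξ):
  A: 575 − 1(358.8) = 216.2
  E: 0 + 2(358.8) − 1(336.4) = 381.2
  G: 0 + 2(336.4) = 672.8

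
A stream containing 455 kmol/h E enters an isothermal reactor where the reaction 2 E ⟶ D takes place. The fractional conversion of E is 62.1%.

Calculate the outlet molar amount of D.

141 kmol/h

E reacted = 0.621 × 455 = 282.6 kmol/h; ν_E = −2, so ξ = 282.6/2 = 141.3 kmol/h.
Outlet amounts (n = n₀ + ν ξ):
  E: 455 − 2(141.3) = 172.4
  D: 0 + 1(141.3) = 141.3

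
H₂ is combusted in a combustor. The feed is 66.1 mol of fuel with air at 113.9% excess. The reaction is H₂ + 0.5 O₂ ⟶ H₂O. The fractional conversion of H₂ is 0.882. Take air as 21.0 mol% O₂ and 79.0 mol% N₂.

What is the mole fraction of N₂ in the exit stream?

0.712

Stoichiometric O₂ = 0.5 × 66.1 = 33.05 mol; O₂ fed = 33.05 × 2.139 = 70.69 mol.
N₂ fed = 70.69 × 79/21 = 265.9 mol.
Fuel reacted = 0.882 × 66.1 → ξ = 58.3 mol.
Outlet (n = n₀ + ν ξ):
  H₂: 66.1 − 1(58.3) = 7.8
  O₂: 70.69 − 0.5(58.3) = 41.54
  N₂: 265.9 (inert)
  H₂O: 0 + 1(58.3) = 58.3
Total out = 373.6 mol; y_N₂ = 265.9 / 373.6 = 0.7119.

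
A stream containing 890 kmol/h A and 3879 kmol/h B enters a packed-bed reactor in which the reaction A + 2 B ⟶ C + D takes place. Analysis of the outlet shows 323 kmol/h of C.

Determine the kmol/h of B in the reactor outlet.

3230 kmol/h

For C: n = n₀ + 1ξ → 323 = 0 + 1ξ, giving ξ = 323 kmol/h.
Outlet amounts (n = n₀ + ν ξ):
  A: 890 − 1(323) = 567
  B: 3879 − 2(323) = 3233
  C: 0 + 1(323) = 323
  D: 0 + 1(323) = 323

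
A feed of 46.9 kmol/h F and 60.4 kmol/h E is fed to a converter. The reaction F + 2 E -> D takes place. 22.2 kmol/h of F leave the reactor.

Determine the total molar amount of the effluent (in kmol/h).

57.9 kmol/h

For F: n = n₀ − 1ξ → 22.2 = 46.9 − 1ξ, giving ξ = 24.7 kmol/h.
Outlet amounts (n = n₀ + ν ξ):
  F: 46.9 − 1(24.7) = 22.2
  E: 60.4 − 2(24.7) = 11
  D: 0 + 1(24.7) = 24.7
Total out = 22.2 + 11 + 24.7 = 57.9 kmol/h.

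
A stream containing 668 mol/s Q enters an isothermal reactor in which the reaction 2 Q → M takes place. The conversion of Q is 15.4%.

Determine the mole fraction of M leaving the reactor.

0.0834

Q reacted = 0.154 × 668 = 102.9 mol/s; ν_Q = −2, so ξ = 102.9/2 = 51.44 mol/s.
Outlet amounts (n = n₀ + ν ξ):
  Q: 668 − 2(51.44) = 565.1
  M: 0 + 1(51.44) = 51.44
Total out = 616.6 mol/s; y_M = 51.44 / 616.6 = 0.08342.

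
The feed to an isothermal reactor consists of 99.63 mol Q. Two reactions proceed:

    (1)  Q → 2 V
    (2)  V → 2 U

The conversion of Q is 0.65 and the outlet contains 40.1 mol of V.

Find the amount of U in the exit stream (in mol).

179 mol

Conversion of Q: Q consumed = 1ξ₁ = 0.65 × 99.63 → ξ₁ = 64.76 mol.
V balance: n_V = 0 + 2ξ₁ − 1ξ₂ = 40.1 → ξ₂ = (2·64.76 − 40.1)/1 = 89.42 mol.
Outlet amounts (n = n₀ + Σ ν·ξ):
  Q: 99.63 − 1(64.76) = 34.87
  V: 0 + 2(64.76) − 1(89.42) = 40.1
  U: 0 + 2(89.42) = 178.8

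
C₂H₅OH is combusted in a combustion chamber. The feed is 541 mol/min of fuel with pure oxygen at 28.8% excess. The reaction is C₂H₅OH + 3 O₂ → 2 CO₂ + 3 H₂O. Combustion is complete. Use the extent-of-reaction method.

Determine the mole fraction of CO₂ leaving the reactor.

Stoichiometric O₂ = 3 × 541 = 1623 mol/min; O₂ fed = 1623 × 1.288 = 2090 mol/min.
Fuel reacted = 1 × 541 → ξ = 541 mol/min.
Outlet (n = n₀ + ν ξ):
  C₂H₅OH: 541 − 1(541) = 0
  O₂: 2090 − 3(541) = 467.4
  CO₂: 0 + 2(541) = 1082
  H₂O: 0 + 3(541) = 1623
Total out = 3172 mol/min; y_CO₂ = 1082 / 3172 = 0.3411.

0.341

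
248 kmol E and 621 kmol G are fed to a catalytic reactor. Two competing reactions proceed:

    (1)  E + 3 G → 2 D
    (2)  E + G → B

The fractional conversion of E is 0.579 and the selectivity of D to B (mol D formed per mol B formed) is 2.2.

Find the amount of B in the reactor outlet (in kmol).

68.4 kmol

Conversion of E: E consumed = 0.579 × 248 = 143.6 kmol = 1ξ₁ + 1ξ₂.
Selectivity: 2ξ₁ / (1ξ₂) = 2.2 → ξ₁ = 1.1 ξ₂.
Substitute: (1·1.1 + 1) ξ₂ = 143.6 → ξ₂ = 68.38 kmol, ξ₁ = 75.21 kmol.
Outlet amounts (n = n₀ + Σ ν·ξ):
  E: 248 − 1(75.21) − 1(68.38) = 104.4
  G: 621 − 3(75.21) − 1(68.38) = 327
  D: 0 + 2(75.21) = 150.4
  B: 0 + 1(68.38) = 68.38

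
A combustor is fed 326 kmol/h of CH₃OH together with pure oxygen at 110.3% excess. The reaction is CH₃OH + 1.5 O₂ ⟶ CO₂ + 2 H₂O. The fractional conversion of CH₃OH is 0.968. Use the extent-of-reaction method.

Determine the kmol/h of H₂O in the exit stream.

631 kmol/h

Stoichiometric O₂ = 1.5 × 326 = 489 kmol/h; O₂ fed = 489 × 2.103 = 1028 kmol/h.
Fuel reacted = 0.968 × 326 → ξ = 315.6 kmol/h.
Outlet (n = n₀ + ν ξ):
  CH₃OH: 326 − 1(315.6) = 10.43
  O₂: 1028 − 1.5(315.6) = 555
  CO₂: 0 + 1(315.6) = 315.6
  H₂O: 0 + 2(315.6) = 631.1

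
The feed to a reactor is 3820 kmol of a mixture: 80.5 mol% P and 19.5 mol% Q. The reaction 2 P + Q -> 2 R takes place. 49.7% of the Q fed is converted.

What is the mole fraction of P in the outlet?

Q reacted = 0.497 × 744.9 = 370.2 kmol; ν_Q = −1, so ξ = 370.2/1 = 370.2 kmol.
Outlet amounts (n = n₀ + ν ξ):
  P: 3075 − 2(370.2) = 2335
  Q: 744.9 − 1(370.2) = 374.7
  R: 0 + 2(370.2) = 740.4
Total out = 3450 kmol; y_P = 2335 / 3450 = 0.6768.

0.677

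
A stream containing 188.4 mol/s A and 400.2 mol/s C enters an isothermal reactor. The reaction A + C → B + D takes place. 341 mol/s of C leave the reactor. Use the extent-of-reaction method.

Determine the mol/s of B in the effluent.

For C: n = n₀ − 1ξ → 341 = 400.2 − 1ξ, giving ξ = 59.2 mol/s.
Outlet amounts (n = n₀ + ν ξ):
  A: 188.4 − 1(59.2) = 129.2
  C: 400.2 − 1(59.2) = 341
  B: 0 + 1(59.2) = 59.2
  D: 0 + 1(59.2) = 59.2

59.2 mol/s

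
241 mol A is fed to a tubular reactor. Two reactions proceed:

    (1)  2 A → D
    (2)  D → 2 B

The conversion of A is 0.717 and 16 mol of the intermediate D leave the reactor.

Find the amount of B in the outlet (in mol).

141 mol

Conversion of A: A consumed = 2ξ₁ = 0.717 × 241 → ξ₁ = 86.4 mol.
D balance: n_D = 0 + 1ξ₁ − 1ξ₂ = 16 → ξ₂ = (1·86.4 − 16)/1 = 70.4 mol.
Outlet amounts (n = n₀ + Σ ν·ξ):
  A: 241 − 2(86.4) = 68.2
  D: 0 + 1(86.4) − 1(70.4) = 16
  B: 0 + 2(70.4) = 140.8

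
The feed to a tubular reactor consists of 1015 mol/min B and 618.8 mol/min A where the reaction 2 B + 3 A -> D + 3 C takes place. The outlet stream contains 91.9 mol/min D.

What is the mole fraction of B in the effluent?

For D: n = n₀ + 1ξ → 91.9 = 0 + 1ξ, giving ξ = 91.9 mol/min.
Outlet amounts (n = n₀ + ν ξ):
  B: 1015 − 2(91.9) = 831.2
  A: 618.8 − 3(91.9) = 343.1
  D: 0 + 1(91.9) = 91.9
  C: 0 + 3(91.9) = 275.7
Total out = 1542 mol/min; y_B = 831.2 / 1542 = 0.5391.

0.539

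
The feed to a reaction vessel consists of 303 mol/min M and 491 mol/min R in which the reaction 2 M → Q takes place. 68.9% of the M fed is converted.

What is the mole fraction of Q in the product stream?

M reacted = 0.689 × 303 = 208.8 mol/min; ν_M = −2, so ξ = 208.8/2 = 104.4 mol/min.
Outlet amounts (n = n₀ + ν ξ):
  M: 303 − 2(104.4) = 94.23
  Q: 0 + 1(104.4) = 104.4
  R: 491 (inert)
Total out = 689.6 mol/min; y_Q = 104.4 / 689.6 = 0.1514.

0.151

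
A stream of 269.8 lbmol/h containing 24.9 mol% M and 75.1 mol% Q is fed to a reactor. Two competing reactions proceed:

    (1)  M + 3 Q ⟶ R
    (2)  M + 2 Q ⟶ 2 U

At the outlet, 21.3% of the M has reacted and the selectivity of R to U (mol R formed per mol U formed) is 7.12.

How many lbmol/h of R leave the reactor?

13.4 lbmol/h

Conversion of M: M consumed = 0.213 × 67.18 = 14.31 lbmol/h = 1ξ₁ + 1ξ₂.
Selectivity: 1ξ₁ / (2ξ₂) = 7.12 → ξ₁ = 14.24 ξ₂.
Substitute: (1·14.24 + 1) ξ₂ = 14.31 → ξ₂ = 0.9389 lbmol/h, ξ₁ = 13.37 lbmol/h.
Outlet amounts (n = n₀ + Σ ν·ξ):
  M: 67.18 − 1(13.37) − 1(0.9389) = 52.87
  Q: 202.6 − 3(13.37) − 2(0.9389) = 160.6
  R: 0 + 1(13.37) = 13.37
  U: 0 + 2(0.9389) = 1.878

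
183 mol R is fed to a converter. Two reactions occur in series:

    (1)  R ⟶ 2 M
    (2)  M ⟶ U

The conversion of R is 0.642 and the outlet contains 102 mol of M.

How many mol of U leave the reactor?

133 mol

Conversion of R: R consumed = 1ξ₁ = 0.642 × 183 → ξ₁ = 117.5 mol.
M balance: n_M = 0 + 2ξ₁ − 1ξ₂ = 102 → ξ₂ = (2·117.5 − 102)/1 = 133 mol.
Outlet amounts (n = n₀ + Σ ν·ξ):
  R: 183 − 1(117.5) = 65.51
  M: 0 + 2(117.5) − 1(133) = 102
  U: 0 + 1(133) = 133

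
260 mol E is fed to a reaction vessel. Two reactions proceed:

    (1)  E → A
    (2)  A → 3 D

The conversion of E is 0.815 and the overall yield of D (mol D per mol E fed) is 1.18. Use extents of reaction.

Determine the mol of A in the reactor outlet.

Conversion of E: E consumed = 1ξ₁ = 0.815 × 260 → ξ₁ = 211.9 mol.
Yield of D: 3ξ₂ / 260 = 1.18 → ξ₂ = 102.3 mol.
Outlet amounts (n = n₀ + Σ ν·ξ):
  E: 260 − 1(211.9) = 48.1
  A: 0 + 1(211.9) − 1(102.3) = 109.6
  D: 0 + 3(102.3) = 306.8

110 mol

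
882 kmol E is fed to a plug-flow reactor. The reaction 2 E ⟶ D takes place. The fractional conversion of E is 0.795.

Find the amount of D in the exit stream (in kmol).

351 kmol

E reacted = 0.795 × 882 = 701.2 kmol; ν_E = −2, so ξ = 701.2/2 = 350.6 kmol.
Outlet amounts (n = n₀ + ν ξ):
  E: 882 − 2(350.6) = 180.8
  D: 0 + 1(350.6) = 350.6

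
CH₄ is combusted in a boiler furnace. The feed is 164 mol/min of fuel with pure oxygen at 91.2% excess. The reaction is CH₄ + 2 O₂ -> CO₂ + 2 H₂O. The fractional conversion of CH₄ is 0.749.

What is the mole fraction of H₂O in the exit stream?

Stoichiometric O₂ = 2 × 164 = 328 mol/min; O₂ fed = 328 × 1.912 = 627.1 mol/min.
Fuel reacted = 0.749 × 164 → ξ = 122.8 mol/min.
Outlet (n = n₀ + ν ξ):
  CH₄: 164 − 1(122.8) = 41.16
  O₂: 627.1 − 2(122.8) = 381.5
  CO₂: 0 + 1(122.8) = 122.8
  H₂O: 0 + 2(122.8) = 245.7
Total out = 791.1 mol/min; y_H₂O = 245.7 / 791.1 = 0.3105.

0.311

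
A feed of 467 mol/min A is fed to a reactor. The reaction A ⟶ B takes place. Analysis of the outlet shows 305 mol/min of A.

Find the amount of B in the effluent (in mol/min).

For A: n = n₀ − 1ξ → 305 = 467 − 1ξ, giving ξ = 162 mol/min.
Outlet amounts (n = n₀ + ν ξ):
  A: 467 − 1(162) = 305
  B: 0 + 1(162) = 162

162 mol/min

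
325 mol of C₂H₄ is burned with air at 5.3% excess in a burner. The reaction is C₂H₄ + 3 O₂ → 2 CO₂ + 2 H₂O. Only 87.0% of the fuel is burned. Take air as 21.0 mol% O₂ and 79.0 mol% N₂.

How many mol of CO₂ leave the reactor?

566 mol

Stoichiometric O₂ = 3 × 325 = 975 mol; O₂ fed = 975 × 1.053 = 1027 mol.
N₂ fed = 1027 × 79/21 = 3862 mol.
Fuel reacted = 0.87 × 325 → ξ = 282.8 mol.
Outlet (n = n₀ + ν ξ):
  C₂H₄: 325 − 1(282.8) = 42.25
  O₂: 1027 − 3(282.8) = 178.4
  N₂: 3862 (inert)
  CO₂: 0 + 2(282.8) = 565.5
  H₂O: 0 + 2(282.8) = 565.5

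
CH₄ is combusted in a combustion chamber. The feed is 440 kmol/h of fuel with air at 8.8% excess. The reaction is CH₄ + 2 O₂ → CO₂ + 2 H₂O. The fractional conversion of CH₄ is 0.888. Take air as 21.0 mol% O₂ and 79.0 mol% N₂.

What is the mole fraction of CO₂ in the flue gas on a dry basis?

Stoichiometric O₂ = 2 × 440 = 880 kmol/h; O₂ fed = 880 × 1.088 = 957.4 kmol/h.
N₂ fed = 957.4 × 79/21 = 3602 kmol/h.
Fuel reacted = 0.888 × 440 → ξ = 390.7 kmol/h.
Outlet (n = n₀ + ν ξ):
  CH₄: 440 − 1(390.7) = 49.28
  O₂: 957.4 − 2(390.7) = 176
  N₂: 3602 (inert)
  CO₂: 0 + 1(390.7) = 390.7
  H₂O: 0 + 2(390.7) = 781.4
Dry total = 4218 kmol/h; y_CO₂ (dry) = 390.7 / 4218 = 0.09264.

0.0926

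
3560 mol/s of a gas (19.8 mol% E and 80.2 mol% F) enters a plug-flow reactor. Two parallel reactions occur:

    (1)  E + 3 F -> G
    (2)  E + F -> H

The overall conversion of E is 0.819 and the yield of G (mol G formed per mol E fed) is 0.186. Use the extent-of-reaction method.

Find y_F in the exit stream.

0.741

Yield of G: 1ξ₁ / 704.9 = 0.186 → ξ₁ = 131.1 mol/s.
Conversion of E: 1ξ₁ + 1ξ₂ = 0.819 × 704.9 = 577.3 → ξ₂ = 446.2 mol/s.
Outlet amounts (n = n₀ + Σ ν·ξ):
  E: 704.9 − 1(131.1) − 1(446.2) = 127.6
  F: 2855 − 3(131.1) − 1(446.2) = 2016
  G: 0 + 1(131.1) = 131.1
  H: 0 + 1(446.2) = 446.2
Total out = 2720 mol/s; y_F = 2016 / 2720 = 0.7409.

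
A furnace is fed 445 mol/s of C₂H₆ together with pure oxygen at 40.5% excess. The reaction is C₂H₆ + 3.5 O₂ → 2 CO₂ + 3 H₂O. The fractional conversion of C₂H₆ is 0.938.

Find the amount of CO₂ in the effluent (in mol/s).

835 mol/s

Stoichiometric O₂ = 3.5 × 445 = 1558 mol/s; O₂ fed = 1558 × 1.405 = 2188 mol/s.
Fuel reacted = 0.938 × 445 → ξ = 417.4 mol/s.
Outlet (n = n₀ + ν ξ):
  C₂H₆: 445 − 1(417.4) = 27.59
  O₂: 2188 − 3.5(417.4) = 727.4
  CO₂: 0 + 2(417.4) = 834.8
  H₂O: 0 + 3(417.4) = 1252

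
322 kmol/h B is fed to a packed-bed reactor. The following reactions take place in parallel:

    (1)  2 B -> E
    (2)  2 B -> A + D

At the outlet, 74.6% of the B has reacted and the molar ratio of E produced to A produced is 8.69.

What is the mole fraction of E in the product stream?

0.503

Conversion of B: B consumed = 0.746 × 322 = 240.2 kmol/h = 2ξ₁ + 2ξ₂.
Selectivity: 1ξ₁ / (1ξ₂) = 8.69 → ξ₁ = 8.69 ξ₂.
Substitute: (2·8.69 + 2) ξ₂ = 240.2 → ξ₂ = 12.39 kmol/h, ξ₁ = 107.7 kmol/h.
Outlet amounts (n = n₀ + Σ ν·ξ):
  B: 322 − 2(107.7) − 2(12.39) = 81.79
  E: 0 + 1(107.7) = 107.7
  A: 0 + 1(12.39) = 12.39
  D: 0 + 1(12.39) = 12.39
Total out = 214.3 kmol/h; y_E = 107.7 / 214.3 = 0.5026.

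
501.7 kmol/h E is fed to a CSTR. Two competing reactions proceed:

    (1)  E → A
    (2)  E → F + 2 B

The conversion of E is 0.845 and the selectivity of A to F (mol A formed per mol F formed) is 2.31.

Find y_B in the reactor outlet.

0.338

Conversion of E: E consumed = 0.845 × 501.7 = 423.9 kmol/h = 1ξ₁ + 1ξ₂.
Selectivity: 1ξ₁ / (1ξ₂) = 2.31 → ξ₁ = 2.31 ξ₂.
Substitute: (1·2.31 + 1) ξ₂ = 423.9 → ξ₂ = 128.1 kmol/h, ξ₁ = 295.9 kmol/h.
Outlet amounts (n = n₀ + Σ ν·ξ):
  E: 501.7 − 1(295.9) − 1(128.1) = 77.76
  A: 0 + 1(295.9) = 295.9
  F: 0 + 1(128.1) = 128.1
  B: 0 + 2(128.1) = 256.2
Total out = 757.9 kmol/h; y_B = 256.2 / 757.9 = 0.338.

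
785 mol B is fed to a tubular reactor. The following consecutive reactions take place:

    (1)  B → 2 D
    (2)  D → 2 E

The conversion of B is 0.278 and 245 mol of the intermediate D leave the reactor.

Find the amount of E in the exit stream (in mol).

Conversion of B: B consumed = 1ξ₁ = 0.278 × 785 → ξ₁ = 218.2 mol.
D balance: n_D = 0 + 2ξ₁ − 1ξ₂ = 245 → ξ₂ = (2·218.2 − 245)/1 = 191.5 mol.
Outlet amounts (n = n₀ + Σ ν·ξ):
  B: 785 − 1(218.2) = 566.8
  D: 0 + 2(218.2) − 1(191.5) = 245
  E: 0 + 2(191.5) = 382.9

383 mol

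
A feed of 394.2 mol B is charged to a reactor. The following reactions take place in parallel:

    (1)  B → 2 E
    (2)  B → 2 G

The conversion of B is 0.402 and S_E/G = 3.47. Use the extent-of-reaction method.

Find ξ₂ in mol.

ξ₂ = 35.5 mol

Conversion of B: B consumed = 0.402 × 394.2 = 158.5 mol = 1ξ₁ + 1ξ₂.
Selectivity: 2ξ₁ / (2ξ₂) = 3.47 → ξ₁ = 3.47 ξ₂.
Substitute: (1·3.47 + 1) ξ₂ = 158.5 → ξ₂ = 35.45 mol, ξ₁ = 123 mol.
Outlet amounts (n = n₀ + Σ ν·ξ):
  B: 394.2 − 1(123) − 1(35.45) = 235.7
  E: 0 + 2(123) = 246
  G: 0 + 2(35.45) = 70.9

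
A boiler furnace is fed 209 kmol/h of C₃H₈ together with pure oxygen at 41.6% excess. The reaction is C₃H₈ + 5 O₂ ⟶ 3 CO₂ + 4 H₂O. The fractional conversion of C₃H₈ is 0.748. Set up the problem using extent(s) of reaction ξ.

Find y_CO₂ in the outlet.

Stoichiometric O₂ = 5 × 209 = 1045 kmol/h; O₂ fed = 1045 × 1.416 = 1480 kmol/h.
Fuel reacted = 0.748 × 209 → ξ = 156.3 kmol/h.
Outlet (n = n₀ + ν ξ):
  C₃H₈: 209 − 1(156.3) = 52.67
  O₂: 1480 − 5(156.3) = 698.1
  CO₂: 0 + 3(156.3) = 469
  H₂O: 0 + 4(156.3) = 625.3
Total out = 1845 kmol/h; y_CO₂ = 469 / 1845 = 0.2542.

0.254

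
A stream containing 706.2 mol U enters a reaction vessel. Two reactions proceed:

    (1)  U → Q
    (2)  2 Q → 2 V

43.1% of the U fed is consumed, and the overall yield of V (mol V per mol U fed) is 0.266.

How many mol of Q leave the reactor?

Conversion of U: U consumed = 1ξ₁ = 0.431 × 706.2 → ξ₁ = 304.4 mol.
Yield of V: 2ξ₂ / 706.2 = 0.266 → ξ₂ = 93.92 mol.
Outlet amounts (n = n₀ + Σ ν·ξ):
  U: 706.2 − 1(304.4) = 401.8
  Q: 0 + 1(304.4) − 2(93.92) = 116.5
  V: 0 + 2(93.92) = 187.8

117 mol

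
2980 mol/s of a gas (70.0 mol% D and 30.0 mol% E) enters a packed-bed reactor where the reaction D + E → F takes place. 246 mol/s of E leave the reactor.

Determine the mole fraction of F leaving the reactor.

0.278

For E: n = n₀ − 1ξ → 246 = 894 − 1ξ, giving ξ = 648 mol/s.
Outlet amounts (n = n₀ + ν ξ):
  D: 2086 − 1(648) = 1438
  E: 894 − 1(648) = 246
  F: 0 + 1(648) = 648
Total out = 2332 mol/s; y_F = 648 / 2332 = 0.2779.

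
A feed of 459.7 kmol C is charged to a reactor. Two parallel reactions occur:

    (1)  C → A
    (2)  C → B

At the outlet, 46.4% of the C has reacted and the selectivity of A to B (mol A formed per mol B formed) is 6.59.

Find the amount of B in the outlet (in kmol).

Conversion of C: C consumed = 0.464 × 459.7 = 213.3 kmol = 1ξ₁ + 1ξ₂.
Selectivity: 1ξ₁ / (1ξ₂) = 6.59 → ξ₁ = 6.59 ξ₂.
Substitute: (1·6.59 + 1) ξ₂ = 213.3 → ξ₂ = 28.1 kmol, ξ₁ = 185.2 kmol.
Outlet amounts (n = n₀ + Σ ν·ξ):
  C: 459.7 − 1(185.2) − 1(28.1) = 246.4
  A: 0 + 1(185.2) = 185.2
  B: 0 + 1(28.1) = 28.1

28.1 kmol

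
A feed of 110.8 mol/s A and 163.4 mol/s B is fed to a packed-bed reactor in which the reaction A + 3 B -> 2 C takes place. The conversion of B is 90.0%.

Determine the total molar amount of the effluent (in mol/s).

B reacted = 0.9 × 163.4 = 147.1 mol/s; ν_B = −3, so ξ = 147.1/3 = 49.02 mol/s.
Outlet amounts (n = n₀ + ν ξ):
  A: 110.8 − 1(49.02) = 61.78
  B: 163.4 − 3(49.02) = 16.34
  C: 0 + 2(49.02) = 98.04
Total out = 61.78 + 16.34 + 98.04 = 176.2 mol/s.

176 mol/s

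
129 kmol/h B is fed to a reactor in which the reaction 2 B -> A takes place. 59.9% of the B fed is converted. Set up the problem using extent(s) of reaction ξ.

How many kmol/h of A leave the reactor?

38.6 kmol/h

B reacted = 0.599 × 129 = 77.27 kmol/h; ν_B = −2, so ξ = 77.27/2 = 38.64 kmol/h.
Outlet amounts (n = n₀ + ν ξ):
  B: 129 − 2(38.64) = 51.73
  A: 0 + 1(38.64) = 38.64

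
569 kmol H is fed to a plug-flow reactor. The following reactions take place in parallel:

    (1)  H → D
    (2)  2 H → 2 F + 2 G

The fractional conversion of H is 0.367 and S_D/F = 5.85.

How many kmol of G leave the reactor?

30.5 kmol

Conversion of H: H consumed = 0.367 × 569 = 208.8 kmol = 1ξ₁ + 2ξ₂.
Selectivity: 1ξ₁ / (2ξ₂) = 5.85 → ξ₁ = 11.7 ξ₂.
Substitute: (1·11.7 + 2) ξ₂ = 208.8 → ξ₂ = 15.24 kmol, ξ₁ = 178.3 kmol.
Outlet amounts (n = n₀ + Σ ν·ξ):
  H: 569 − 1(178.3) − 2(15.24) = 360.2
  D: 0 + 1(178.3) = 178.3
  F: 0 + 2(15.24) = 30.49
  G: 0 + 2(15.24) = 30.49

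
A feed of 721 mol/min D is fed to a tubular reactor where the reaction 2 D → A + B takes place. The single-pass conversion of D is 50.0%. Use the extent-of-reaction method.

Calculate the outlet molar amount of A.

180 mol/min

D reacted = 0.5 × 721 = 360.5 mol/min; ν_D = −2, so ξ = 360.5/2 = 180.2 mol/min.
Outlet amounts (n = n₀ + ν ξ):
  D: 721 − 2(180.2) = 360.5
  A: 0 + 1(180.2) = 180.2
  B: 0 + 1(180.2) = 180.2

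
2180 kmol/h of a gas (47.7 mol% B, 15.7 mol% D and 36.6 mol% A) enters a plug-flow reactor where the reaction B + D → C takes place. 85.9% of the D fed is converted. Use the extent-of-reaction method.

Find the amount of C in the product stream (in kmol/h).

294 kmol/h

D reacted = 0.859 × 342.3 = 294 kmol/h; ν_D = −1, so ξ = 294/1 = 294 kmol/h.
Outlet amounts (n = n₀ + ν ξ):
  B: 1040 − 1(294) = 745.9
  D: 342.3 − 1(294) = 48.26
  C: 0 + 1(294) = 294
  A: 797.9 (inert)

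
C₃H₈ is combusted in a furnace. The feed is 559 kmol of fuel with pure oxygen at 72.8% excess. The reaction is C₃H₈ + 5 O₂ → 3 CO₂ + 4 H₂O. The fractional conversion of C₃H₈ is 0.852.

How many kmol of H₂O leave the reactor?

1910 kmol

Stoichiometric O₂ = 5 × 559 = 2795 kmol; O₂ fed = 2795 × 1.728 = 4830 kmol.
Fuel reacted = 0.852 × 559 → ξ = 476.3 kmol.
Outlet (n = n₀ + ν ξ):
  C₃H₈: 559 − 1(476.3) = 82.73
  O₂: 4830 − 5(476.3) = 2448
  CO₂: 0 + 3(476.3) = 1429
  H₂O: 0 + 4(476.3) = 1905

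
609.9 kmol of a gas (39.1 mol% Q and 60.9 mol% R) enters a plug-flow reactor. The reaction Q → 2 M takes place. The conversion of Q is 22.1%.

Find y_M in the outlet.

0.159

Q reacted = 0.221 × 238.5 = 52.7 kmol; ν_Q = −1, so ξ = 52.7/1 = 52.7 kmol.
Outlet amounts (n = n₀ + ν ξ):
  Q: 238.5 − 1(52.7) = 185.8
  M: 0 + 2(52.7) = 105.4
  R: 371.4 (inert)
Total out = 662.6 kmol; y_M = 105.4 / 662.6 = 0.1591.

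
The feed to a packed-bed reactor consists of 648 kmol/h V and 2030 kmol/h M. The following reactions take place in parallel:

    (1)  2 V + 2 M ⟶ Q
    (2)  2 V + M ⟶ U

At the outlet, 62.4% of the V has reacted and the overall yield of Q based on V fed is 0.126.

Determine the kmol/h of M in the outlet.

1750 kmol/h

Yield of Q: 1ξ₁ / 648 = 0.126 → ξ₁ = 81.65 kmol/h.
Conversion of V: 2ξ₁ + 2ξ₂ = 0.624 × 648 = 404.4 → ξ₂ = 120.5 kmol/h.
Outlet amounts (n = n₀ + Σ ν·ξ):
  V: 648 − 2(81.65) − 2(120.5) = 243.6
  M: 2030 − 2(81.65) − 1(120.5) = 1746
  Q: 0 + 1(81.65) = 81.65
  U: 0 + 1(120.5) = 120.5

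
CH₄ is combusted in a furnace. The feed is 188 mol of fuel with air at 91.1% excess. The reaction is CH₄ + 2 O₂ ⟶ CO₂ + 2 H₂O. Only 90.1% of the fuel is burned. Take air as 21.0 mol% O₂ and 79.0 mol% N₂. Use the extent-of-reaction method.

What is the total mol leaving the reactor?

3610 mol

Stoichiometric O₂ = 2 × 188 = 376 mol; O₂ fed = 376 × 1.911 = 718.5 mol.
N₂ fed = 718.5 × 79/21 = 2703 mol.
Fuel reacted = 0.901 × 188 → ξ = 169.4 mol.
Outlet (n = n₀ + ν ξ):
  CH₄: 188 − 1(169.4) = 18.61
  O₂: 718.5 − 2(169.4) = 379.8
  N₂: 2703 (inert)
  CO₂: 0 + 1(169.4) = 169.4
  H₂O: 0 + 2(169.4) = 338.8
Total out = 18.61 + 379.8 + 2703 + 169.4 + 338.8 = 3610 mol.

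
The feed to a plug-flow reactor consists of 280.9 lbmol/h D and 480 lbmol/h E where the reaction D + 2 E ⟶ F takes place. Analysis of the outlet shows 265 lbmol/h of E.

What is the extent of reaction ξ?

For E: n = n₀ − 2ξ → 265 = 480 − 2ξ, giving ξ = 107.5 lbmol/h.
Outlet amounts (n = n₀ + ν ξ):
  D: 280.9 − 1(107.5) = 173.4
  E: 480 − 2(107.5) = 265
  F: 0 + 1(107.5) = 107.5

ξ = 108 lbmol/h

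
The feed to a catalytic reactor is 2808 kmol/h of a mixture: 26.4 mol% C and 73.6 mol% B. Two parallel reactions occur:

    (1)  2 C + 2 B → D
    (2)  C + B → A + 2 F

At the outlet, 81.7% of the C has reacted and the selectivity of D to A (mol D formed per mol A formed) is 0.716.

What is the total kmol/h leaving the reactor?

Conversion of C: C consumed = 0.817 × 741.3 = 605.7 kmol/h = 2ξ₁ + 1ξ₂.
Selectivity: 1ξ₁ / (1ξ₂) = 0.716 → ξ₁ = 0.716 ξ₂.
Substitute: (2·0.716 + 1) ξ₂ = 605.7 → ξ₂ = 249 kmol/h, ξ₁ = 178.3 kmol/h.
Outlet amounts (n = n₀ + Σ ν·ξ):
  C: 741.3 − 2(178.3) − 1(249) = 135.7
  B: 2067 − 2(178.3) − 1(249) = 1461
  D: 0 + 1(178.3) = 178.3
  A: 0 + 1(249) = 249
  F: 0 + 2(249) = 498.1
Total out = 135.7 + 1461 + 178.3 + 249 + 498.1 = 2522 kmol/h.

2520 kmol/h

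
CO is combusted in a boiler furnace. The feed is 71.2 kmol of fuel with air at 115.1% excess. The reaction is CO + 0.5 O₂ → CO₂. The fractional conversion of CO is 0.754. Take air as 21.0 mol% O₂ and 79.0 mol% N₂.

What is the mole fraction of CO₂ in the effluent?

Stoichiometric O₂ = 0.5 × 71.2 = 35.6 kmol; O₂ fed = 35.6 × 2.151 = 76.58 kmol.
N₂ fed = 76.58 × 79/21 = 288.1 kmol.
Fuel reacted = 0.754 × 71.2 → ξ = 53.68 kmol.
Outlet (n = n₀ + ν ξ):
  CO: 71.2 − 1(53.68) = 17.52
  O₂: 76.58 − 0.5(53.68) = 49.73
  N₂: 288.1 (inert)
  CO₂: 0 + 1(53.68) = 53.68
Total out = 409 kmol; y_CO₂ = 53.68 / 409 = 0.1313.

0.131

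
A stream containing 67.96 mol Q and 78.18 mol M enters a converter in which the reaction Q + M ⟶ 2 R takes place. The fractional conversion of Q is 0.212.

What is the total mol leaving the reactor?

146 mol

Q reacted = 0.212 × 67.96 = 14.41 mol; ν_Q = −1, so ξ = 14.41/1 = 14.41 mol.
Outlet amounts (n = n₀ + ν ξ):
  Q: 67.96 − 1(14.41) = 53.55
  M: 78.18 − 1(14.41) = 63.77
  R: 0 + 2(14.41) = 28.82
Total out = 53.55 + 63.77 + 28.82 = 146.1 mol.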